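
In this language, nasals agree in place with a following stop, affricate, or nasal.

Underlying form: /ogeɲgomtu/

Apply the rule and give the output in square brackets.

[ogeŋgontu]

/ɲ/ before /g/ (velar) → [ŋ]
/m/ before /t/ (alveolar) → [n]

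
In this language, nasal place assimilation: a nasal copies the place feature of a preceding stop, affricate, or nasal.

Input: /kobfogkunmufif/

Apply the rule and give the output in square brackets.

/m/ after /n/ (alveolar) → [n]

[kobfogkunnufif]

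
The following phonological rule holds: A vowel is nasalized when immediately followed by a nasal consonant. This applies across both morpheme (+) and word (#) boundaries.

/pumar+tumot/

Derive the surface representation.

[pũmar+tũmot]

/u/ before nasal /m/ → [ũ]
/u/ before nasal /m/ → [ũ]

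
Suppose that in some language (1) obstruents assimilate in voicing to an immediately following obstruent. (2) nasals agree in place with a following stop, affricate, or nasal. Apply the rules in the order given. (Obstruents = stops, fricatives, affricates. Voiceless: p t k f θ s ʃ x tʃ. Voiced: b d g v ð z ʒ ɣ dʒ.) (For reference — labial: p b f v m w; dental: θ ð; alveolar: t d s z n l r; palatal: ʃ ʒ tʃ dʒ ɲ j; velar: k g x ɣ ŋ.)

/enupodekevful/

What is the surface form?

[enupodekefful]

Rule 1: /v/ before /f/ (voiceless) → [f]
After rule 1: enupodekefful
Rule 2: no segment meets the rule's conditions; no change.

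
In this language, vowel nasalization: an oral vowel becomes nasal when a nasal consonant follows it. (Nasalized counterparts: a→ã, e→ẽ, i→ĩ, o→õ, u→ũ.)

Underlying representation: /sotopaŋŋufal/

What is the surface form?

/a/ before nasal /ŋ/ → [ã]

[sotopãŋŋufal]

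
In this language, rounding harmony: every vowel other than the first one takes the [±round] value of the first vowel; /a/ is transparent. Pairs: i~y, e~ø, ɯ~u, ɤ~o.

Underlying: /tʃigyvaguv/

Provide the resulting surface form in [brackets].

/y/ harmonizes with /i/ ([-round]) → [i]
/u/ harmonizes with /i/ ([-round]) → [ɯ]

[tʃigivagɯv]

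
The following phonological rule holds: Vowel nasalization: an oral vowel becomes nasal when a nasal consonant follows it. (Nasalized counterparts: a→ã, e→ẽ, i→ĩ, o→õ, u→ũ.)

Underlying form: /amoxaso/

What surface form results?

[ãmoxaso]

/a/ before nasal /m/ → [ã]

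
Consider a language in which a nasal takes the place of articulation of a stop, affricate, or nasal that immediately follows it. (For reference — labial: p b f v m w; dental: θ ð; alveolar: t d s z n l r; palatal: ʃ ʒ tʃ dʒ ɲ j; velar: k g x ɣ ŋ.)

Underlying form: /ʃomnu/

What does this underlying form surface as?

/m/ before /n/ (alveolar) → [n]

[ʃonnu]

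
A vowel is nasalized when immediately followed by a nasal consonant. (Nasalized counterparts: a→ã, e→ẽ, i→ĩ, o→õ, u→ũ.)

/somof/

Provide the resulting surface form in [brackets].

/o/ before nasal /m/ → [õ]

[sõmof]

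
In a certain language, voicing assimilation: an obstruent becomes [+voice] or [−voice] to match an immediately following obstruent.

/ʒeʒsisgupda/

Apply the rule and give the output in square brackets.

[ʒeʃsizgubda]

/ʒ/ before /s/ (voiceless) → [ʃ]
/s/ before /g/ (voiced) → [z]
/p/ before /d/ (voiced) → [b]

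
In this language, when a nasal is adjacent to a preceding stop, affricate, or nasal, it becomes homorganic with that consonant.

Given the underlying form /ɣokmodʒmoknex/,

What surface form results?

[ɣokŋodʒɲokŋex]

/m/ after /k/ (velar) → [ŋ]
/m/ after /dʒ/ (palatal) → [ɲ]
/n/ after /k/ (velar) → [ŋ]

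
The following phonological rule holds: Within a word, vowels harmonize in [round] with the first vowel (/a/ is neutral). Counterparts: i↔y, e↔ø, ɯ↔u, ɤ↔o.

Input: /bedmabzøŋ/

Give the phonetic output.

/ø/ harmonizes with /e/ ([-round]) → [e]

[bedmabzeŋ]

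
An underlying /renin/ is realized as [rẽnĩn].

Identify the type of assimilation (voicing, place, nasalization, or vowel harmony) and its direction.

/e/→[ẽ] /i/→[ĩ].
Each target copies a feature from the following segment, so the direction is regressive.

nasalization, regressive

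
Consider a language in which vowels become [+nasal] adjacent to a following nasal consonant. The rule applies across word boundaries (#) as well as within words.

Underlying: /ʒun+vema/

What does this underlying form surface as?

[ʒũn+vẽma]

/u/ before nasal /n/ → [ũ]
/e/ before nasal /m/ → [ẽ]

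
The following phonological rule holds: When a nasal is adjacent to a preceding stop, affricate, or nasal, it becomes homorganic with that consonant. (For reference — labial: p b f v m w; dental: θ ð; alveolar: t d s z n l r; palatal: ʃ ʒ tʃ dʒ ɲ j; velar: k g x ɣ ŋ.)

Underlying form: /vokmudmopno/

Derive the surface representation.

[vokŋudnopmo]

/m/ after /k/ (velar) → [ŋ]
/m/ after /d/ (alveolar) → [n]
/n/ after /p/ (labial) → [m]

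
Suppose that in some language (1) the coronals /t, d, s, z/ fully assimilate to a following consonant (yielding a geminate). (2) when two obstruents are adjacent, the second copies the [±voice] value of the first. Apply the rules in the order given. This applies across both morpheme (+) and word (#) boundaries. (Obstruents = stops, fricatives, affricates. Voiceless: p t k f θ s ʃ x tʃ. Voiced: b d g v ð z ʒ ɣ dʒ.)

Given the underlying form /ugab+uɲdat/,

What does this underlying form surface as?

Rule 1: no segment meets the rule's conditions; no change.
After rule 1: ugab+uɲdat
Rule 2: no segment meets the rule's conditions; no change.

[ugab+uɲdat]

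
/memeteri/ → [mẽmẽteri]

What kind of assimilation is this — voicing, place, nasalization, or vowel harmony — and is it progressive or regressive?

nasalization, progressive

/e/→[ẽ] /e/→[ẽ].
Each target copies a feature from the preceding segment, so the direction is progressive.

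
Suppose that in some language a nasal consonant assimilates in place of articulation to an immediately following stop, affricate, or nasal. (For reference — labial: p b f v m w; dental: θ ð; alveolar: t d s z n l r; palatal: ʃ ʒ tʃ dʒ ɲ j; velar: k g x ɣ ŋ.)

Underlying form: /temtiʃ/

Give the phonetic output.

/m/ before /t/ (alveolar) → [n]

[tentiʃ]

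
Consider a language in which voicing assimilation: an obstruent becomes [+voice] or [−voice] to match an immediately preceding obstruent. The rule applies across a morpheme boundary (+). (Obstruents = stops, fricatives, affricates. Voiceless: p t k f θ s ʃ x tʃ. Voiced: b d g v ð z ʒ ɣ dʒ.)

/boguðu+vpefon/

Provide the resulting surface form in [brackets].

[boguðu+vbefon]

/p/ after /v/ (voiced) → [b]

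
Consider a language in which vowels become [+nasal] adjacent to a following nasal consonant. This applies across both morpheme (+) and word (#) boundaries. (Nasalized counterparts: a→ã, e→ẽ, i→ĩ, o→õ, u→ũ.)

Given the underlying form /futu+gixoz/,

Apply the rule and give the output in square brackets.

no segment meets the rule's conditions; no change.

[futu+gixoz]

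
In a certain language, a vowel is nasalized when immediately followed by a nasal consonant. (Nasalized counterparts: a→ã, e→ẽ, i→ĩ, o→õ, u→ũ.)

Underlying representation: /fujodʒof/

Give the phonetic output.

no segment meets the rule's conditions; no change.

[fujodʒof]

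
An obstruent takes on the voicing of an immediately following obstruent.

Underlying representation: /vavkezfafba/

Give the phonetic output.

/v/ before /k/ (voiceless) → [f]
/z/ before /f/ (voiceless) → [s]
/f/ before /b/ (voiced) → [v]

[vafkesfavba]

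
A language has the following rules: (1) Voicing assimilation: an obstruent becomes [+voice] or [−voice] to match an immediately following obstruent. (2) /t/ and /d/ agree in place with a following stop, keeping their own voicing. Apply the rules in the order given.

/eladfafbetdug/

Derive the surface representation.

Rule 1: /d/ before /f/ (voiceless) → [t]
Rule 1: /f/ before /b/ (voiced) → [v]
Rule 1: /t/ before /d/ (voiced) → [d]
After rule 1: elatfavbeddug
Rule 2: no segment meets the rule's conditions; no change.

[elatfavbeddug]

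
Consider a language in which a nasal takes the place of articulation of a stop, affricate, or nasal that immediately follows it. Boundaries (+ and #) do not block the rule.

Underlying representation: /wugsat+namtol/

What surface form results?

[wugsat+nantol]

/m/ before /t/ (alveolar) → [n]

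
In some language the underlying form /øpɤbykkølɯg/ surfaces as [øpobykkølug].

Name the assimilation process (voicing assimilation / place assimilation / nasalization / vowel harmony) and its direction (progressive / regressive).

vowel harmony, progressive

/ɤ/→[o] /ɯ/→[u].
Vowels agree with the first vowel, so the harmony is progressive.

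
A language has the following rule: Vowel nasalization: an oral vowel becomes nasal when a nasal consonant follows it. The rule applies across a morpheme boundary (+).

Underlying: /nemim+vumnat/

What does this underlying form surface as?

/e/ before nasal /m/ → [ẽ]
/i/ before nasal /m/ → [ĩ]
/u/ before nasal /m/ → [ũ]

[nẽmĩm+vũmnat]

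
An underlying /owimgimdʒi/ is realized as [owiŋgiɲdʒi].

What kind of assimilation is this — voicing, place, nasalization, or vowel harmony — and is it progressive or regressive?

/m/→[ŋ] /m/→[ɲ].
Each target copies a feature from the following segment, so the direction is regressive.

place assimilation, regressive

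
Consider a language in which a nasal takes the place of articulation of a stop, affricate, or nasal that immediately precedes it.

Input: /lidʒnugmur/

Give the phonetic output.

[lidʒɲugŋur]

/n/ after /dʒ/ (palatal) → [ɲ]
/m/ after /g/ (velar) → [ŋ]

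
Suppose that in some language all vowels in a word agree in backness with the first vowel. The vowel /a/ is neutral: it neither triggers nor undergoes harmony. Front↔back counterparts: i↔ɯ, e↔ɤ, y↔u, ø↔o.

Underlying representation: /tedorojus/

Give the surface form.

[tedørøjys]

/o/ harmonizes with /e/ ([-back]) → [ø]
/o/ harmonizes with /e/ ([-back]) → [ø]
/u/ harmonizes with /e/ ([-back]) → [y]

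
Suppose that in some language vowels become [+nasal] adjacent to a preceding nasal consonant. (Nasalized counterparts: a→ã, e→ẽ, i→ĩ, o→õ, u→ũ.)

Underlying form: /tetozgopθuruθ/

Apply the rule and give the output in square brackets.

[tetozgopθuruθ]

no segment meets the rule's conditions; no change.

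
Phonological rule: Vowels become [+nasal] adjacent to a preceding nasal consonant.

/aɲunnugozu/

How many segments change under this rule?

2

/u/ after nasal /ɲ/ → [ũ]
/u/ after nasal /n/ → [ũ]
2 segments change.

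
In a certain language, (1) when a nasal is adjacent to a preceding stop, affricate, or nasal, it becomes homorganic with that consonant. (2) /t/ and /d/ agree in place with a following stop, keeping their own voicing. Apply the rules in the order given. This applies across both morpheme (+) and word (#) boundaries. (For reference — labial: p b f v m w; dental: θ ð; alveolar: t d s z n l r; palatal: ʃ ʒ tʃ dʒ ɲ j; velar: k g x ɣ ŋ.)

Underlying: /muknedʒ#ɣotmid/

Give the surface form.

Rule 1: /n/ after /k/ (velar) → [ŋ]
Rule 1: /m/ after /t/ (alveolar) → [n]
After rule 1: mukŋedʒ#ɣotnid
Rule 2: no segment meets the rule's conditions; no change.

[mukŋedʒ#ɣotnid]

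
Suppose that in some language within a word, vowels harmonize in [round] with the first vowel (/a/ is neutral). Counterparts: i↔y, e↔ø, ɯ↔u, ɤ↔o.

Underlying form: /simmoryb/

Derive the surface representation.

/o/ harmonizes with /i/ ([-round]) → [ɤ]
/y/ harmonizes with /i/ ([-round]) → [i]

[simmɤrib]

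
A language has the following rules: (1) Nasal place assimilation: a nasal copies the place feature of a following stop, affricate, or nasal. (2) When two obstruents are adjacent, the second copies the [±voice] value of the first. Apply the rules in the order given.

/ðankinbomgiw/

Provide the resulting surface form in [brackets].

Rule 1: /n/ before /k/ (velar) → [ŋ]
Rule 1: /n/ before /b/ (labial) → [m]
Rule 1: /m/ before /g/ (velar) → [ŋ]
After rule 1: ðaŋkimboŋgiw
Rule 2: no segment meets the rule's conditions; no change.

[ðaŋkimboŋgiw]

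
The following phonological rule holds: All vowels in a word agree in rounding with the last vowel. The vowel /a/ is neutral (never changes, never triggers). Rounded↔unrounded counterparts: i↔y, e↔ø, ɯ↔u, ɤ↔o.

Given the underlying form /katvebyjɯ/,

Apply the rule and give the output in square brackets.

[katvebijɯ]

/y/ harmonizes with /ɯ/ ([-round]) → [i]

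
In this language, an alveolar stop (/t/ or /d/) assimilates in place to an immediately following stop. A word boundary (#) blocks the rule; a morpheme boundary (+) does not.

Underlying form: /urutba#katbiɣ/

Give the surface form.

[urupba#kapbiɣ]

/t/ before /b/ (labial) → [p]
/t/ before /b/ (labial) → [p]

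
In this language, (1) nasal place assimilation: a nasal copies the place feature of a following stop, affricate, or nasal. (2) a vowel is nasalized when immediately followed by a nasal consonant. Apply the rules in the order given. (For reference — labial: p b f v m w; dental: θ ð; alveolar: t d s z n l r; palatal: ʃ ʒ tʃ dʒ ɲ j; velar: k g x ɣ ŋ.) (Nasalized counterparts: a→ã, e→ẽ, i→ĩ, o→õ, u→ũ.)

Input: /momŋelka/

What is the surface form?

[mõŋŋelka]

Rule 1: /m/ before /ŋ/ (velar) → [ŋ]
After rule 1: moŋŋelka
Rule 2: /o/ before nasal /ŋ/ → [õ]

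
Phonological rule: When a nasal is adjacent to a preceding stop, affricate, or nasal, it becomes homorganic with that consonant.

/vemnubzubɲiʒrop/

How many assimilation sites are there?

/n/ after /m/ (labial) → [m]
/ɲ/ after /b/ (labial) → [m]
2 segments change.

2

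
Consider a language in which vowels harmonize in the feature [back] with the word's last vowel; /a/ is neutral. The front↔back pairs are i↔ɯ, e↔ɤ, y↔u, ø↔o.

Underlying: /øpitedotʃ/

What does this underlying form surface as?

/ø/ harmonizes with /o/ ([+back]) → [o]
/i/ harmonizes with /o/ ([+back]) → [ɯ]
/e/ harmonizes with /o/ ([+back]) → [ɤ]

[opɯtɤdotʃ]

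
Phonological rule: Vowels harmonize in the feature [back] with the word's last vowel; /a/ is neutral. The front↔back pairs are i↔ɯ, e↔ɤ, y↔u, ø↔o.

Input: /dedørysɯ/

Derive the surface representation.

[dɤdorusɯ]

/e/ harmonizes with /ɯ/ ([+back]) → [ɤ]
/ø/ harmonizes with /ɯ/ ([+back]) → [o]
/y/ harmonizes with /ɯ/ ([+back]) → [u]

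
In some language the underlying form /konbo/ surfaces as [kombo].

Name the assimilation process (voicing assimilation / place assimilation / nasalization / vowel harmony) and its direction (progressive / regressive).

place assimilation, regressive

/n/→[m].
Each target copies a feature from the following segment, so the direction is regressive.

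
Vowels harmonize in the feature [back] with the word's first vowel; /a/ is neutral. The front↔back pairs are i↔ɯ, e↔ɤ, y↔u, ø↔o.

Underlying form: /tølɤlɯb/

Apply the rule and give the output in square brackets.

[tølelib]

/ɤ/ harmonizes with /ø/ ([-back]) → [e]
/ɯ/ harmonizes with /ø/ ([-back]) → [i]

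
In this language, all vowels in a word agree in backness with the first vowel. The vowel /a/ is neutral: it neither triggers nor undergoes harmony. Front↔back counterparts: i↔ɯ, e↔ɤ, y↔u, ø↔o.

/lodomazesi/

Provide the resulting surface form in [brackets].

[lodomazɤsɯ]

/e/ harmonizes with /o/ ([+back]) → [ɤ]
/i/ harmonizes with /o/ ([+back]) → [ɯ]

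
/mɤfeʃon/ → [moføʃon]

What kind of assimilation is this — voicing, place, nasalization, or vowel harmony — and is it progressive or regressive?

/ɤ/→[o] /e/→[ø].
Vowels agree with the last vowel, so the harmony is regressive.

vowel harmony, regressive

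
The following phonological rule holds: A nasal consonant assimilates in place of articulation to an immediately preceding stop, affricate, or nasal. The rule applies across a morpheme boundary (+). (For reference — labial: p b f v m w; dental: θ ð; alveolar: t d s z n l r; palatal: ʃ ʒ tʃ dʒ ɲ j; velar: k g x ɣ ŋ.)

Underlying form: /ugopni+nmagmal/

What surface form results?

/n/ after /p/ (labial) → [m]
/m/ after /n/ (alveolar) → [n]
/m/ after /g/ (velar) → [ŋ]

[ugopmi+nnagŋal]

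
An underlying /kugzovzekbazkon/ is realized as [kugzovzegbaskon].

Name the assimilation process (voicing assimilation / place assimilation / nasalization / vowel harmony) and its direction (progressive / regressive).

/k/→[g] /z/→[s].
Each target copies a feature from the following segment, so the direction is regressive.

voicing assimilation, regressive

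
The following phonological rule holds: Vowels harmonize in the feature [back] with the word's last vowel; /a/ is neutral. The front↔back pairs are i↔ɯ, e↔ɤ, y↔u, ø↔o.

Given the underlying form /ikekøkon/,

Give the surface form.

/i/ harmonizes with /o/ ([+back]) → [ɯ]
/e/ harmonizes with /o/ ([+back]) → [ɤ]
/ø/ harmonizes with /o/ ([+back]) → [o]

[ɯkɤkokon]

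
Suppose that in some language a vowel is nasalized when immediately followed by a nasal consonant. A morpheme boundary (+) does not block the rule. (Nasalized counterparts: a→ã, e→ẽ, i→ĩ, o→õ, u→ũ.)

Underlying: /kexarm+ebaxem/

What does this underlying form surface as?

[kexarm+ebaxẽm]

/e/ before nasal /m/ → [ẽ]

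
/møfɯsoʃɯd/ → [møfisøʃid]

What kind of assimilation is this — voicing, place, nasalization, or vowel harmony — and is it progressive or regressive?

/ɯ/→[i] /o/→[ø] /ɯ/→[i].
Vowels agree with the first vowel, so the harmony is progressive.

vowel harmony, progressive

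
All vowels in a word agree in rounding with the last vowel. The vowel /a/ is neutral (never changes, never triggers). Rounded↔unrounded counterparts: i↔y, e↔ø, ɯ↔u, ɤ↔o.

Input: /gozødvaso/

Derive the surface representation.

no segment meets the rule's conditions; no change.

[gozødvaso]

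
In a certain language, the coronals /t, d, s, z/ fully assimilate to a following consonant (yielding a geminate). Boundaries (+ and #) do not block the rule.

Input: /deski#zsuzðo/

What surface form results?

/s/ before /k/ → [k] (total assimilation)
/z/ before /s/ → [s] (total assimilation)
/z/ before /ð/ → [ð] (total assimilation)

[dekki#ssuððo]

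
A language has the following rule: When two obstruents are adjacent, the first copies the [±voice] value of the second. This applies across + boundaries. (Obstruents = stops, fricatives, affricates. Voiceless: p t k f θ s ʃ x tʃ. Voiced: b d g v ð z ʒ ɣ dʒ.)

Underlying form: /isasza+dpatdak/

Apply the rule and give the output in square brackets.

/s/ before /z/ (voiced) → [z]
/d/ before /p/ (voiceless) → [t]
/t/ before /d/ (voiced) → [d]

[isazza+tpaddak]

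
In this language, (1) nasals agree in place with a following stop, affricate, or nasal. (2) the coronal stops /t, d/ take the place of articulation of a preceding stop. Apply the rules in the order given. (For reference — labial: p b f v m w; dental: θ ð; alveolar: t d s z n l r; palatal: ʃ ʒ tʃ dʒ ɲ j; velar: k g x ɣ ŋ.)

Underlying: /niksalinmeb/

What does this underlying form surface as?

[niksalimmeb]

Rule 1: /n/ before /m/ (labial) → [m]
After rule 1: niksalimmeb
Rule 2: no segment meets the rule's conditions; no change.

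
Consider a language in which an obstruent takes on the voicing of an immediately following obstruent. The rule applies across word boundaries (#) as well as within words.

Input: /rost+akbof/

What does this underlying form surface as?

[rost+agbof]

/k/ before /b/ (voiced) → [g]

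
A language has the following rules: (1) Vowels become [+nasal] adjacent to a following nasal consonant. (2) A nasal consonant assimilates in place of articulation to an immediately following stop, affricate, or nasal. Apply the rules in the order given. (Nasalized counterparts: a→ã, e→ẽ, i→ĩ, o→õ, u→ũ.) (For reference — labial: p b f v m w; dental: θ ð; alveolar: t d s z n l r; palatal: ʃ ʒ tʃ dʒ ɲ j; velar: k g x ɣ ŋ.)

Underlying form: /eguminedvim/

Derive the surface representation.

[egũmĩnedvĩm]

Rule 1: /u/ before nasal /m/ → [ũ]
Rule 1: /i/ before nasal /n/ → [ĩ]
Rule 1: /i/ before nasal /m/ → [ĩ]
After rule 1: egũmĩnedvĩm
Rule 2: no segment meets the rule's conditions; no change.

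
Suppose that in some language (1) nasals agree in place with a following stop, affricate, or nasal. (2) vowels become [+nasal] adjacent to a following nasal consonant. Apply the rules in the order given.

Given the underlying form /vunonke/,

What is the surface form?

Rule 1: /n/ before /k/ (velar) → [ŋ]
After rule 1: vunoŋke
Rule 2: /u/ before nasal /n/ → [ũ]
Rule 2: /o/ before nasal /ŋ/ → [õ]

[vũnõŋke]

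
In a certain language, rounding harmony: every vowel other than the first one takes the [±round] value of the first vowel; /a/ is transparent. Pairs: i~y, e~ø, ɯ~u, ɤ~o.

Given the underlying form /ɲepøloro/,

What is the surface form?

[ɲepelɤrɤ]

/ø/ harmonizes with /e/ ([-round]) → [e]
/o/ harmonizes with /e/ ([-round]) → [ɤ]
/o/ harmonizes with /e/ ([-round]) → [ɤ]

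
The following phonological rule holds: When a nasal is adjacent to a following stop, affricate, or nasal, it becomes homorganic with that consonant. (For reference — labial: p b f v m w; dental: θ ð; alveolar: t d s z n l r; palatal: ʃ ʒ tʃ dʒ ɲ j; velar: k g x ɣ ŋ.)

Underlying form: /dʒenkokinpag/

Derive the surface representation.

/n/ before /k/ (velar) → [ŋ]
/n/ before /p/ (labial) → [m]

[dʒeŋkokimpag]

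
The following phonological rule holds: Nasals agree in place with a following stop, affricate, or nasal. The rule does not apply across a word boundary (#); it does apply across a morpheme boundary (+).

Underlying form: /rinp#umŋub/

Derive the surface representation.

[rimp#uŋŋub]

/n/ before /p/ (labial) → [m]
/m/ before /ŋ/ (velar) → [ŋ]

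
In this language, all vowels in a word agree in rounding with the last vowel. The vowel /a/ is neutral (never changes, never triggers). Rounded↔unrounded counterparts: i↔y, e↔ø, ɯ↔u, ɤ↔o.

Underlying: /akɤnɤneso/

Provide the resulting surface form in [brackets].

/ɤ/ harmonizes with /o/ ([+round]) → [o]
/ɤ/ harmonizes with /o/ ([+round]) → [o]
/e/ harmonizes with /o/ ([+round]) → [ø]

[akononøso]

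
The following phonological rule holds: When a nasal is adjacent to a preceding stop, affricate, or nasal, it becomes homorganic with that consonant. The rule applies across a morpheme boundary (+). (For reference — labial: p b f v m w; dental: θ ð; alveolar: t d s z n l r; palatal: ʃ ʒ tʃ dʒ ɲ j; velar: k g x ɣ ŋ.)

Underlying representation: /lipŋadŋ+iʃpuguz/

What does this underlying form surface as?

/ŋ/ after /p/ (labial) → [m]
/ŋ/ after /d/ (alveolar) → [n]

[lipmadn+iʃpuguz]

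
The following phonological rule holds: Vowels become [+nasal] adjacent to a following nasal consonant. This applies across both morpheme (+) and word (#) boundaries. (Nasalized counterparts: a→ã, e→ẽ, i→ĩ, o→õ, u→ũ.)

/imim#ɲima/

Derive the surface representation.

/i/ before nasal /m/ → [ĩ]
/i/ before nasal /m/ → [ĩ]
/i/ before nasal /m/ → [ĩ]

[ĩmĩm#ɲĩma]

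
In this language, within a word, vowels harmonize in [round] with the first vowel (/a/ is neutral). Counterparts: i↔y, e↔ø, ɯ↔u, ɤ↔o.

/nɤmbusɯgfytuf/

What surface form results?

/u/ harmonizes with /ɤ/ ([-round]) → [ɯ]
/y/ harmonizes with /ɤ/ ([-round]) → [i]
/u/ harmonizes with /ɤ/ ([-round]) → [ɯ]

[nɤmbɯsɯgfitɯf]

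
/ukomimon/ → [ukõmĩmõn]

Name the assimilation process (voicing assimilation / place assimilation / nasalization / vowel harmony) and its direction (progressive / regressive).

/o/→[õ] /i/→[ĩ] /o/→[õ].
Each target copies a feature from the following segment, so the direction is regressive.

nasalization, regressive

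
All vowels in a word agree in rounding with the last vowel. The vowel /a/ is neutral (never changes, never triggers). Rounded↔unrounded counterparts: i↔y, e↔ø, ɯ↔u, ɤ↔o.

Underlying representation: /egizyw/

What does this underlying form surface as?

/e/ harmonizes with /y/ ([+round]) → [ø]
/i/ harmonizes with /y/ ([+round]) → [y]

[øgyzyw]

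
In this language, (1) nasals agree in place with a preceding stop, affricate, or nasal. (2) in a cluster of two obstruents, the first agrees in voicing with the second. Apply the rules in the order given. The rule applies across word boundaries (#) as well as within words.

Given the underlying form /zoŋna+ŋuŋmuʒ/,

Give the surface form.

[zoŋŋa+ŋuŋŋuʒ]

Rule 1: /n/ after /ŋ/ (velar) → [ŋ]
Rule 1: /m/ after /ŋ/ (velar) → [ŋ]
After rule 1: zoŋŋa+ŋuŋŋuʒ
Rule 2: no segment meets the rule's conditions; no change.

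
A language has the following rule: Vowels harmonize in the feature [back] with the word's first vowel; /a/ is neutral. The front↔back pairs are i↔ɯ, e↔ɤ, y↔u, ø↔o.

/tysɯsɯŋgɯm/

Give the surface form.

[tysisiŋgim]

/ɯ/ harmonizes with /y/ ([-back]) → [i]
/ɯ/ harmonizes with /y/ ([-back]) → [i]
/ɯ/ harmonizes with /y/ ([-back]) → [i]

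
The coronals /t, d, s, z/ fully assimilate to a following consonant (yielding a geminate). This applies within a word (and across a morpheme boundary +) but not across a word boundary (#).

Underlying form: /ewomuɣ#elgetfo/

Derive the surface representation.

/t/ before /f/ → [f] (total assimilation)

[ewomuɣ#elgeffo]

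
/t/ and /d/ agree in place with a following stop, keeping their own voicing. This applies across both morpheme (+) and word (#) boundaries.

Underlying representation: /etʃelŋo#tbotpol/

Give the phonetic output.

/t/ before /b/ (labial) → [p]
/t/ before /p/ (labial) → [p]

[etʃelŋo#pboppol]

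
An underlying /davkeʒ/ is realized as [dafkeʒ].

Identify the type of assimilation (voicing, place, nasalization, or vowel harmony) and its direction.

/v/→[f].
Each target copies a feature from the following segment, so the direction is regressive.

voicing assimilation, regressive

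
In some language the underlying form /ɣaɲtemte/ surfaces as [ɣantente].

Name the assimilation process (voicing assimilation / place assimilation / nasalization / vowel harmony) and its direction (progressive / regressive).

/ɲ/→[n] /m/→[n].
Each target copies a feature from the following segment, so the direction is regressive.

place assimilation, regressive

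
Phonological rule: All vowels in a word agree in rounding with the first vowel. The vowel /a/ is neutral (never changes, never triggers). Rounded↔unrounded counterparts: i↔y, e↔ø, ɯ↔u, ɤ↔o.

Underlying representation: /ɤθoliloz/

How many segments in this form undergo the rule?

2

/o/ harmonizes with /ɤ/ ([-round]) → [ɤ]
/o/ harmonizes with /ɤ/ ([-round]) → [ɤ]
2 segments change.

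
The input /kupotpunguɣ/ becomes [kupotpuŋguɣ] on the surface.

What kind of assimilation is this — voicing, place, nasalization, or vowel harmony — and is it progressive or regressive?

place assimilation, regressive

/n/→[ŋ].
Each target copies a feature from the following segment, so the direction is regressive.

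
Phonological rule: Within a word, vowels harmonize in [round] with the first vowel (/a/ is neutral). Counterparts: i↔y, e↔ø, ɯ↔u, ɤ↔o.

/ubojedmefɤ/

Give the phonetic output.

/e/ harmonizes with /u/ ([+round]) → [ø]
/e/ harmonizes with /u/ ([+round]) → [ø]
/ɤ/ harmonizes with /u/ ([+round]) → [o]

[ubojødmøfo]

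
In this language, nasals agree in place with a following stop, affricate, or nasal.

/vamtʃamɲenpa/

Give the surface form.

[vaɲtʃaɲɲempa]

/m/ before /tʃ/ (palatal) → [ɲ]
/m/ before /ɲ/ (palatal) → [ɲ]
/n/ before /p/ (labial) → [m]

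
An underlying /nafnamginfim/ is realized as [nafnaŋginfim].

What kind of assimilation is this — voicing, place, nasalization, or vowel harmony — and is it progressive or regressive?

place assimilation, regressive

/m/→[ŋ].
Each target copies a feature from the following segment, so the direction is regressive.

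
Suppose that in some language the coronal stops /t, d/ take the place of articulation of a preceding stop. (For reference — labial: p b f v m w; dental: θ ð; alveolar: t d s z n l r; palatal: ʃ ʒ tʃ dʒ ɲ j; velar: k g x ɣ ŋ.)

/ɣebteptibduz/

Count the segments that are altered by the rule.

/t/ after /b/ (labial) → [p]
/t/ after /p/ (labial) → [p]
/d/ after /b/ (labial) → [b]
3 segments change.

3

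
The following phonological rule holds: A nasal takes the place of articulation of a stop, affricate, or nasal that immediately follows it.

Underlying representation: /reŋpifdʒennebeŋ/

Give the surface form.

[rempifdʒennebeŋ]

/ŋ/ before /p/ (labial) → [m]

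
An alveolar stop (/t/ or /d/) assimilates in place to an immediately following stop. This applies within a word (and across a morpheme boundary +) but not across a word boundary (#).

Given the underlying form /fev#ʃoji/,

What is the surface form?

no segment meets the rule's conditions; no change.

[fev#ʃoji]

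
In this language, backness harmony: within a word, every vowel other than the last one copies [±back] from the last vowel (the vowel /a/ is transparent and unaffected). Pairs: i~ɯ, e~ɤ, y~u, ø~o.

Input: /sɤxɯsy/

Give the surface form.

[sexisy]

/ɤ/ harmonizes with /y/ ([-back]) → [e]
/ɯ/ harmonizes with /y/ ([-back]) → [i]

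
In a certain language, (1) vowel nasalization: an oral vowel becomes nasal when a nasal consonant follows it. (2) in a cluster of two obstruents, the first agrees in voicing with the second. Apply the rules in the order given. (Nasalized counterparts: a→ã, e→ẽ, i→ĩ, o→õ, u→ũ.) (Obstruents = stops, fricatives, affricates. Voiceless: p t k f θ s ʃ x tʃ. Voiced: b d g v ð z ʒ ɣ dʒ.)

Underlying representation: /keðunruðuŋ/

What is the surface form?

Rule 1: /u/ before nasal /n/ → [ũ]
Rule 1: /u/ before nasal /ŋ/ → [ũ]
After rule 1: keðũnruðũŋ
Rule 2: no segment meets the rule's conditions; no change.

[keðũnruðũŋ]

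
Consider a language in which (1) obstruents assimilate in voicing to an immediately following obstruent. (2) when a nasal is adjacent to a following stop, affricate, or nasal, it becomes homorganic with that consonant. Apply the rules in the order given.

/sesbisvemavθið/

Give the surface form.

[sezbizvemafθið]

Rule 1: /s/ before /b/ (voiced) → [z]
Rule 1: /s/ before /v/ (voiced) → [z]
Rule 1: /v/ before /θ/ (voiceless) → [f]
After rule 1: sezbizvemafθið
Rule 2: no segment meets the rule's conditions; no change.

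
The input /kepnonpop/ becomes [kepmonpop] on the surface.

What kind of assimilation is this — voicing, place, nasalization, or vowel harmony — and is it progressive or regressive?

/n/→[m].
Each target copies a feature from the preceding segment, so the direction is progressive.

place assimilation, progressive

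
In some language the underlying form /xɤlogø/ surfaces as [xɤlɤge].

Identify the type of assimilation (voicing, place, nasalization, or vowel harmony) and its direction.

/o/→[ɤ] /ø/→[e].
Vowels agree with the first vowel, so the harmony is progressive.

vowel harmony, progressive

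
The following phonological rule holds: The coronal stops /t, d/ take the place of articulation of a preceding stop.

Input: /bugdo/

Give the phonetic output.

/d/ after /g/ (velar) → [g]

[buggo]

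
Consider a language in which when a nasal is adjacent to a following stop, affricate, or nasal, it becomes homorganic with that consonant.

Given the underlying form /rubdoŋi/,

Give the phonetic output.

no segment meets the rule's conditions; no change.

[rubdoŋi]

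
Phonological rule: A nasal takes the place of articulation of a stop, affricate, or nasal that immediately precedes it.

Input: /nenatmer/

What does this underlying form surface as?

[nenatner]

/m/ after /t/ (alveolar) → [n]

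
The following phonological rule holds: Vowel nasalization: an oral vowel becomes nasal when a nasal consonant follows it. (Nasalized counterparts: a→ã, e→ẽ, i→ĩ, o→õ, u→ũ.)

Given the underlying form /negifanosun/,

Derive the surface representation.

[negifãnosũn]

/a/ before nasal /n/ → [ã]
/u/ before nasal /n/ → [ũ]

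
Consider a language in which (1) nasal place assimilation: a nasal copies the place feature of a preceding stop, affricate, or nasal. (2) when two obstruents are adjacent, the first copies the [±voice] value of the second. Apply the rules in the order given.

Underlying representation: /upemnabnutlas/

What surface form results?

Rule 1: /n/ after /m/ (labial) → [m]
Rule 1: /n/ after /b/ (labial) → [m]
After rule 1: upemmabmutlas
Rule 2: no segment meets the rule's conditions; no change.

[upemmabmutlas]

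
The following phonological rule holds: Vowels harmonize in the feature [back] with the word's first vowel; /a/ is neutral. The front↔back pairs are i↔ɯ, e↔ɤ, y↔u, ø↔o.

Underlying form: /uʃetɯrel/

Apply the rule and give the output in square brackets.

[uʃɤtɯrɤl]

/e/ harmonizes with /u/ ([+back]) → [ɤ]
/e/ harmonizes with /u/ ([+back]) → [ɤ]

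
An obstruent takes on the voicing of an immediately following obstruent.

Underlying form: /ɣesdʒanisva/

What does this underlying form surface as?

[ɣezdʒanizva]

/s/ before /dʒ/ (voiced) → [z]
/s/ before /v/ (voiced) → [z]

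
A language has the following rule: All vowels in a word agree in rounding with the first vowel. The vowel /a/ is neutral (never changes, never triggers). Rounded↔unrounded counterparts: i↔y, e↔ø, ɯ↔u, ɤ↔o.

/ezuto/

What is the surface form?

[ezɯtɤ]

/u/ harmonizes with /e/ ([-round]) → [ɯ]
/o/ harmonizes with /e/ ([-round]) → [ɤ]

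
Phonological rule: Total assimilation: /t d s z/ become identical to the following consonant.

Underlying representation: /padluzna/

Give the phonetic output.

[pallunna]

/d/ before /l/ → [l] (total assimilation)
/z/ before /n/ → [n] (total assimilation)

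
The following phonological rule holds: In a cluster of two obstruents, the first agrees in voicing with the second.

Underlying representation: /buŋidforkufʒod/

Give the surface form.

/d/ before /f/ (voiceless) → [t]
/f/ before /ʒ/ (voiced) → [v]

[buŋitforkuvʒod]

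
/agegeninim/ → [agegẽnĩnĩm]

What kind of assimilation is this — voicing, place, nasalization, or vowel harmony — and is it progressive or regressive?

/e/→[ẽ] /i/→[ĩ] /i/→[ĩ].
Each target copies a feature from the following segment, so the direction is regressive.

nasalization, regressive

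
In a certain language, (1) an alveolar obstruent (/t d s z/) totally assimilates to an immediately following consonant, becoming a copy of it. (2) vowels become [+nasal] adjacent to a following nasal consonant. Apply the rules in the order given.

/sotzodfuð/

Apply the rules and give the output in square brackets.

Rule 1: /t/ before /z/ → [z] (total assimilation)
Rule 1: /d/ before /f/ → [f] (total assimilation)
After rule 1: sozzoffuð
Rule 2: no segment meets the rule's conditions; no change.

[sozzoffuð]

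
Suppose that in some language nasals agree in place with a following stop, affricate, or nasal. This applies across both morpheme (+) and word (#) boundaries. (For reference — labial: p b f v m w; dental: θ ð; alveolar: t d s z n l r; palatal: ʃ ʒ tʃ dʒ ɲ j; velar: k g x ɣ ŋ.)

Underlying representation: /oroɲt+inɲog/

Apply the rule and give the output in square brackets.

/ɲ/ before /t/ (alveolar) → [n]
/n/ before /ɲ/ (palatal) → [ɲ]

[oront+iɲɲog]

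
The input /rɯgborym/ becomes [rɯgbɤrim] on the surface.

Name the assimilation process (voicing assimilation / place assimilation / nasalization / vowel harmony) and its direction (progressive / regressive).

vowel harmony, progressive

/o/→[ɤ] /y/→[i].
Vowels agree with the first vowel, so the harmony is progressive.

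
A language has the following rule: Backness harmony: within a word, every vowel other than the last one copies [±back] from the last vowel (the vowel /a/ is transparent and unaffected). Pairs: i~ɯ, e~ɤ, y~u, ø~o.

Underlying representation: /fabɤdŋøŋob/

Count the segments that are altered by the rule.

1

/ø/ harmonizes with /o/ ([+back]) → [o]
1 segment changes.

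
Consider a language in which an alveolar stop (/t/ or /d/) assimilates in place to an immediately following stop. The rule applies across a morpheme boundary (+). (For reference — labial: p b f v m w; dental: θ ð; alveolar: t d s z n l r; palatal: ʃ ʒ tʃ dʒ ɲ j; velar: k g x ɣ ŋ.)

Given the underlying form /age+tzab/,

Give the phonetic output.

[age+tzab]

no segment meets the rule's conditions; no change.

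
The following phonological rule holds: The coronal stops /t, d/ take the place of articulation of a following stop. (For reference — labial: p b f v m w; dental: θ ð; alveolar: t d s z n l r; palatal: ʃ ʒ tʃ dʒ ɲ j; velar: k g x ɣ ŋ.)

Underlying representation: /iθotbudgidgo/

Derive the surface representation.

/t/ before /b/ (labial) → [p]
/d/ before /g/ (velar) → [g]
/d/ before /g/ (velar) → [g]

[iθopbuggiggo]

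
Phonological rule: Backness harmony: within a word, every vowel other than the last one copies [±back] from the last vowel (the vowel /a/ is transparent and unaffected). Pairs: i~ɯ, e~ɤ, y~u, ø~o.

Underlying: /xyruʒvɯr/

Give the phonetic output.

[xuruʒvɯr]

/y/ harmonizes with /ɯ/ ([+back]) → [u]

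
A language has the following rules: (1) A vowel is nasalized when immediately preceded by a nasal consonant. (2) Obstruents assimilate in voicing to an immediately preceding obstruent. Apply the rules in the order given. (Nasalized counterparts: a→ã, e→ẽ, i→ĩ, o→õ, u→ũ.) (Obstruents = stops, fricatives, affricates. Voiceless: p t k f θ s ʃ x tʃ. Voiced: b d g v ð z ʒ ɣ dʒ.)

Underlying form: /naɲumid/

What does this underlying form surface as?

Rule 1: /a/ after nasal /n/ → [ã]
Rule 1: /u/ after nasal /ɲ/ → [ũ]
Rule 1: /i/ after nasal /m/ → [ĩ]
After rule 1: nãɲũmĩd
Rule 2: no segment meets the rule's conditions; no change.

[nãɲũmĩd]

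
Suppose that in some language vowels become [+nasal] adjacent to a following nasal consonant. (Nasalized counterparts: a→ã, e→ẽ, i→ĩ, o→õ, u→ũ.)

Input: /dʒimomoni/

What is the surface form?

/i/ before nasal /m/ → [ĩ]
/o/ before nasal /m/ → [õ]
/o/ before nasal /n/ → [õ]

[dʒĩmõmõni]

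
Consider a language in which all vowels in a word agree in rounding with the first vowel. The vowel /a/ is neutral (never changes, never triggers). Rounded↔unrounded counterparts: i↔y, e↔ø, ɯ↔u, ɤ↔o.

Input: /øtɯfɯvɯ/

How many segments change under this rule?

/ɯ/ harmonizes with /ø/ ([+round]) → [u]
/ɯ/ harmonizes with /ø/ ([+round]) → [u]
/ɯ/ harmonizes with /ø/ ([+round]) → [u]
3 segments change.

3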